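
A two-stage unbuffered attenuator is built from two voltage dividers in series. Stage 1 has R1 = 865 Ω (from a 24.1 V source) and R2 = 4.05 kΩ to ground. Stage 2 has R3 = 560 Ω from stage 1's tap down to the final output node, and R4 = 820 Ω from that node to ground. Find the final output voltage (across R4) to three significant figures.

Stage 2 presents R3+R4 = 1380 Ω as a load on stage 1's tap.
Stage 1's lower leg becomes R2‖(R3+R4) = 1029 Ω, so V_mid = 24.1 × 1029/1894 = 13.10 V.
Stage 2 is itself unloaded: V_out = V_mid × R4/(R3+R4) = 13.10 × 820/1380 = 7.78 V.

V_out ≈ 7.78 V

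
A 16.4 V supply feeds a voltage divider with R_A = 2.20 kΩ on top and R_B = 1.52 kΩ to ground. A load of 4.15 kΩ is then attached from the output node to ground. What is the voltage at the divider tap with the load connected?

The load sits in parallel with R_B: R_B‖R_L = (1.52 × 4.15) / (1.52 + 4.15) = 1.113 kΩ.
V_out = 16.4 × 1.113 / (2.20 + 1.113) = 16.4 × 1.113/3.313 = 5.51 V.

V_out ≈ 5.51 V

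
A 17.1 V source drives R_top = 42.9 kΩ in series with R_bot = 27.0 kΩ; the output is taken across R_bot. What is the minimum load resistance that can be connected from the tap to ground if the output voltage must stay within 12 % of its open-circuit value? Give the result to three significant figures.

R_L(min) ≈ 122 kΩ

Output resistance R_th = R_top‖R_bot = (42.9 × 27.0)/69.90 = 16.57 kΩ.
The fractional drop is R_th/(R_th + R_L); requiring this ≤ 0.120 gives R_L ≥ R_th(1/0.120 − 1) = 16.57 × 7.333 = 122 kΩ.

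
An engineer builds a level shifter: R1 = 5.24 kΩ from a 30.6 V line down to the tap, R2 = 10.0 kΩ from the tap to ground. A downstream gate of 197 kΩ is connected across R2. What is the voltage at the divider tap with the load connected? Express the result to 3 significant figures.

V_out ≈ 19.7 V

The load sits in parallel with R2: R2‖R_L = (10.0 × 197) / (10.0 + 197) = 9.517 kΩ.
V_out = 30.6 × 9.517 / (5.24 + 9.517) = 30.6 × 9.517/14.76 = 19.7 V.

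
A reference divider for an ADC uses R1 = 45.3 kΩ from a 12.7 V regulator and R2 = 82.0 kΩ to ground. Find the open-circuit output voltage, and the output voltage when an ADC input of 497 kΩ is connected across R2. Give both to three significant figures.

Open-circuit: V = 12.7 × 82.0/(45.3 + 82.0) = 8.18 V.
With the load, R2 becomes R2‖R_L = 70.39 kΩ, so V = 12.7 × 70.39/115.7 = 7.73 V.

Unloaded: 8.18 V; loaded: 7.73 V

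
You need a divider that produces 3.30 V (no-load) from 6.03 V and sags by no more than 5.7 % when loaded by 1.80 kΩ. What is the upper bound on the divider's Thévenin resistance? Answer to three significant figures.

R_th ≤ 109 Ω

Loading drop = R_th/(R_th + R_L) ≤ 0.0570, so R_th ≤ R_L · ε/(1−ε) = 1.80 kΩ × 0.0570/0.9430 = 109 Ω.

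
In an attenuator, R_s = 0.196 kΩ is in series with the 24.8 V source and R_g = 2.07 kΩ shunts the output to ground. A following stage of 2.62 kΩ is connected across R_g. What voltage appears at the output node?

The load sits in parallel with R_g: R_g‖R_L = (2070 × 2620) / (2070 + 2620) = 1156 Ω.
V_out = 24.8 × 1156 / (196 + 1156) = 24.8 × 1156/1352 = 21.2 V.

V_out ≈ 21.2 V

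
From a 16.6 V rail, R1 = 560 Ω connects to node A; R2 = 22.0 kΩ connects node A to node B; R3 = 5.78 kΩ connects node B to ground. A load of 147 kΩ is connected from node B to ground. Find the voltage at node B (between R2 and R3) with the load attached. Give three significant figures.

V ≈ 3.28 V

At node B, R3 is in parallel with the load: R3‖R_L = 5561 Ω.
Below node A the resistance is R2 + (R3‖R_L) = 27560 Ω, so V_A = 16.6 × 27560/28120 = 16.27 V.
Then V_B = V_A × (R3‖R_L)/(R2 + R3‖R_L) = 16.27 × 5561/27560 = 3.28 V.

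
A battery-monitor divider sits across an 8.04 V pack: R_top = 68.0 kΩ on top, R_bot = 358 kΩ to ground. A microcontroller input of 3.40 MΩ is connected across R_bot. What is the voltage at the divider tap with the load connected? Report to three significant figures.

The load sits in parallel with R_bot: R_bot‖R_L = (358 × 3400) / (358 + 3400) = 323.9 kΩ.
V_out = 8.04 × 323.9 / (68.0 + 323.9) = 8.04 × 323.9/391.9 = 6.64 V.

V_out ≈ 6.64 V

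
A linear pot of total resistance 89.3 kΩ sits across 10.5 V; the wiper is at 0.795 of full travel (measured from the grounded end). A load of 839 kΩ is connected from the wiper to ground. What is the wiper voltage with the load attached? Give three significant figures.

V ≈ 8.21 V

The wiper splits the pot into (1−α)R = 18.31 kΩ above and αR = 70.99 kΩ below.
Lower section ‖ load = 65.45 kΩ.
V_wiper = 10.5 × 65.45/(18.31 + 65.45) = 8.21 V.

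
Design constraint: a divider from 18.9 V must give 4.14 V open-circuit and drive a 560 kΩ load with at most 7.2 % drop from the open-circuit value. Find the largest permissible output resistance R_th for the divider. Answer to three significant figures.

R_th ≤ 43.4 kΩ

Loading drop = R_th/(R_th + R_L) ≤ 0.0720, so R_th ≤ R_L · ε/(1−ε) = 560 kΩ × 0.0720/0.9280 = 43.4 kΩ.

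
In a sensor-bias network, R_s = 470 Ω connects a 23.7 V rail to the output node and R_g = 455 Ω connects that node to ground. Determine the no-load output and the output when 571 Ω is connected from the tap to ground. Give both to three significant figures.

Unloaded: 11.7 V; loaded: 8.30 V

Open-circuit: V = 23.7 × 455/(470 + 455) = 11.7 V.
With the load, R_g becomes R_g‖R_L = 253.2 Ω, so V = 23.7 × 253.2/723.2 = 8.30 V.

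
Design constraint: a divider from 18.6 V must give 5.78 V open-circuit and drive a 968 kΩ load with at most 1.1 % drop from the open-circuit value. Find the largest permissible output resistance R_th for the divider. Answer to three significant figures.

R_th ≤ 10.8 kΩ

Loading drop = R_th/(R_th + R_L) ≤ 0.0110, so R_th ≤ R_L · ε/(1−ε) = 968 kΩ × 0.0110/0.9890 = 10.8 kΩ.
(Any R1, R2 with R2/(R1+R2) = 0.311 and R1‖R2 ≤ 10.8 kΩ will meet the spec.)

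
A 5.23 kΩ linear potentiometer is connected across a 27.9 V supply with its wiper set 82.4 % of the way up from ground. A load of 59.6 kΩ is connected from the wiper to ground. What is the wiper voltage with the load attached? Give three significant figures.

V ≈ 22.7 V

The wiper splits the pot into (1−α)R = 920.5 Ω above and αR = 4310 Ω below.
Lower section ‖ load = 4019 Ω.
V_wiper = 27.9 × 4019/(920.5 + 4019) = 22.7 V.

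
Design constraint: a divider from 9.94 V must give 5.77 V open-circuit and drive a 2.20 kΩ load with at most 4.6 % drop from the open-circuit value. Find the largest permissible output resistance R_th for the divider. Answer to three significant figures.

Loading drop = R_th/(R_th + R_L) ≤ 0.0460, so R_th ≤ R_L · ε/(1−ε) = 2.20 kΩ × 0.0460/0.9540 = 106 Ω.

R_th ≤ 106 Ω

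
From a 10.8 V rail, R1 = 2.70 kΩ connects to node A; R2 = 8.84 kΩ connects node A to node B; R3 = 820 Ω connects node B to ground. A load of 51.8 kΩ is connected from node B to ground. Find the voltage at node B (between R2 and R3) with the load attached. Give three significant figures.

At node B, R3 is in parallel with the load: R3‖R_L = 807.2 Ω.
Below node A the resistance is R2 + (R3‖R_L) = 9647 Ω, so V_A = 10.8 × 9647/12350 = 8.438 V.
Then V_B = V_A × (R3‖R_L)/(R2 + R3‖R_L) = 8.438 × 807.2/9647 = 0.706 V.

V ≈ 0.706 V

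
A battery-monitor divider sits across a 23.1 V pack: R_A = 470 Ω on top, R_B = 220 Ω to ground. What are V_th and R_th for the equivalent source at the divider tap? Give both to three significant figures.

V_th is the open-circuit tap voltage: 23.1 × 220/(470 + 220) = 7.37 V.
With the supply zeroed, R_A and R_B appear in parallel from the tap: R_th = R_A‖R_B = (470 × 220)/690.0 = 150 Ω.

V_th = 7.37 V, R_th = 150 Ω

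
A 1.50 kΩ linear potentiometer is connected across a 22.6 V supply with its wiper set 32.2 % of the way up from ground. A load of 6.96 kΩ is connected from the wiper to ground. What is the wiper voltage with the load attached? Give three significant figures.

The wiper splits the pot into (1−α)R = 1017 Ω above and αR = 483.0 Ω below.
Lower section ‖ load = 451.7 Ω.
V_wiper = 22.6 × 451.7/(1017 + 451.7) = 6.95 V.

V ≈ 6.95 V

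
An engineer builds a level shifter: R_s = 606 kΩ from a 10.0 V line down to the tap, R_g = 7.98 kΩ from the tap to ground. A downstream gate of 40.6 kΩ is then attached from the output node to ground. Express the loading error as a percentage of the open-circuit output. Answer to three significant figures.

The divider's output (Thévenin) resistance is R_s‖R_g = 7.876 kΩ.
Fractional drop under load = R_th/(R_th + R_L) = 7.876 / (7.876 + 40.6) = 0.1625.
So the output falls by 16.2 %.

16.2 %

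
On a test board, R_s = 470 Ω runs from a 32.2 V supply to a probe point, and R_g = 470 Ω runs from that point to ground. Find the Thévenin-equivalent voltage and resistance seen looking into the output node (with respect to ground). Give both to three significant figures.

V_th = 16.1 V, R_th = 235 Ω

V_th is the open-circuit tap voltage: 32.2 × 470/(470 + 470) = 16.1 V.
With the supply zeroed, R_s and R_g appear in parallel from the tap: R_th = R_s‖R_g = (470 × 470)/940.0 = 235 Ω.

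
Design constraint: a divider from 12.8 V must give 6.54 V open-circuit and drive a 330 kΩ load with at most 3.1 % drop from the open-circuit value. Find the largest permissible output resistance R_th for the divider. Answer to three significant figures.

R_th ≤ 10.6 kΩ

Loading drop = R_th/(R_th + R_L) ≤ 0.0310, so R_th ≤ R_L · ε/(1−ε) = 330 kΩ × 0.0310/0.9690 = 10.6 kΩ.
(Any R1, R2 with R2/(R1+R2) = 0.511 and R1‖R2 ≤ 10.6 kΩ will meet the spec.)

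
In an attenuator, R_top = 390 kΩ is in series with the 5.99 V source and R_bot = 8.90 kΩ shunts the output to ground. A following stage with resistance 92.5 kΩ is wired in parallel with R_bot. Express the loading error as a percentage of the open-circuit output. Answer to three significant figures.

8.60 %

The divider's output (Thévenin) resistance is R_top‖R_bot = 8.701 kΩ.
Fractional drop under load = R_th/(R_th + R_L) = 8.701 / (8.701 + 92.5) = 0.08598.
So the output falls by 8.60 %.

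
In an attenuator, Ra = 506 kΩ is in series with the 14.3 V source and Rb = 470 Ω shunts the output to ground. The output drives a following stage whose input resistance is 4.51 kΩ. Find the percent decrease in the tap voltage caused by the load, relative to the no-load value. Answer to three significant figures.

9.43 %

Unloaded V = 14.3 × 470/506500 = 0.013270 V.
Loaded: Rb‖R_L = 425.6 Ω, giving V = 14.3 × 425.6/506400 = 0.012019 V.
Drop = (0.013270 − 0.012019) / 0.013270 = 9.43 %.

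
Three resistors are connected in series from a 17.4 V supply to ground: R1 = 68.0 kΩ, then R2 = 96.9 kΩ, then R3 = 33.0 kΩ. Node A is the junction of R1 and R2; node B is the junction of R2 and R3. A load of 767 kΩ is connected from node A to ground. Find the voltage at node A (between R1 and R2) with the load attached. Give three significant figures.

V ≈ 10.8 V

Below node A the series string R2+R3 = 129.9 kΩ sits in parallel with the 767 kΩ load: 111.1 kΩ.
V_A = 17.4 × 111.1/(68.0 + 111.1) = 10.8 V.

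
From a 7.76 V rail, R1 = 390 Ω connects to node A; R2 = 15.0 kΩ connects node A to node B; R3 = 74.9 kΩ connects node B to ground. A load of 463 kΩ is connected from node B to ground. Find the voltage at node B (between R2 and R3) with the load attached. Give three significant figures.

At node B, R3 is in parallel with the load: R3‖R_L = 64470 Ω.
Below node A the resistance is R2 + (R3‖R_L) = 79470 Ω, so V_A = 7.76 × 79470/79860 = 7.722 V.
Then V_B = V_A × (R3‖R_L)/(R2 + R3‖R_L) = 7.722 × 64470/79470 = 6.26 V.

V ≈ 6.26 V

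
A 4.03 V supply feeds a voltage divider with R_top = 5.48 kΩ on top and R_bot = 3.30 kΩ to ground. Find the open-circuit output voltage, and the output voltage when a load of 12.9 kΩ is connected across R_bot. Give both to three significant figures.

Unloaded: 1.51 V; loaded: 1.31 V

Open-circuit: V = 4.03 × 3.30/(5.48 + 3.30) = 1.51 V.
With the load, R_bot becomes R_bot‖R_L = 2.628 kΩ, so V = 4.03 × 2.628/8.108 = 1.31 V.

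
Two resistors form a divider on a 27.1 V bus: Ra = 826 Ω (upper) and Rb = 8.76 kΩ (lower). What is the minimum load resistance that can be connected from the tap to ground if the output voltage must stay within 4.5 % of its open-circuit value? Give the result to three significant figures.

R_L(min) ≈ 16.0 kΩ

Output resistance R_th = Ra‖Rb = (826 × 8760)/9586 = 754.8 Ω.
The fractional drop is R_th/(R_th + R_L); requiring this ≤ 0.0450 gives R_L ≥ R_th(1/0.0450 − 1) = 754.8 × 21.22 = 16.0 kΩ.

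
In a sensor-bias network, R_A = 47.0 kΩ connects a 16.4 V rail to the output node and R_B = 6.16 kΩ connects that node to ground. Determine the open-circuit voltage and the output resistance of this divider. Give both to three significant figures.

V_th is the open-circuit tap voltage: 16.4 × 6.16/(47.0 + 6.16) = 1.90 V.
With the supply zeroed, R_A and R_B appear in parallel from the tap: R_th = R_A‖R_B = (47.0 × 6.16)/53.16 = 5.45 kΩ.

V_th = 1.90 V, R_th = 5.45 kΩ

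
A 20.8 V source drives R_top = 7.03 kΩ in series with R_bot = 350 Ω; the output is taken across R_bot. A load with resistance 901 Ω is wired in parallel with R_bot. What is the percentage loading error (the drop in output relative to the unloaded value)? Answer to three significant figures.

27.0 %

The divider's output (Thévenin) resistance is R_top‖R_bot = 333.4 Ω.
Fractional drop under load = R_th/(R_th + R_L) = 333.4 / (333.4 + 901) = 0.2701.
So the output falls by 27.0 %.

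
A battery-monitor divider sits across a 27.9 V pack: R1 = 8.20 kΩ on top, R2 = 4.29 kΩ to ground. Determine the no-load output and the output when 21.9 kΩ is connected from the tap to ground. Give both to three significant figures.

Open-circuit: V = 27.9 × 4.29/(8.20 + 4.29) = 9.58 V.
With the load, R2 becomes R2‖R_L = 3.587 kΩ, so V = 27.9 × 3.587/11.79 = 8.49 V.

Unloaded: 9.58 V; loaded: 8.49 V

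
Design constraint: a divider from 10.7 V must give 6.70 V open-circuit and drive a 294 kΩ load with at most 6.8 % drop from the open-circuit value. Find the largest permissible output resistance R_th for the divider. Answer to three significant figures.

R_th ≤ 21.5 kΩ

Loading drop = R_th/(R_th + R_L) ≤ 0.0680, so R_th ≤ R_L · ε/(1−ε) = 294 kΩ × 0.0680/0.9320 = 21.5 kΩ.
(Any R1, R2 with R2/(R1+R2) = 0.626 and R1‖R2 ≤ 21.5 kΩ will meet the spec.)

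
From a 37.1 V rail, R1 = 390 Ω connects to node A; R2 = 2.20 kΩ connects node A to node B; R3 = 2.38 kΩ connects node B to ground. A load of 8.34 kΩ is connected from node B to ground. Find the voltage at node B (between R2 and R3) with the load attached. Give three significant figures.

At node B, R3 is in parallel with the load: R3‖R_L = 1852 Ω.
Below node A the resistance is R2 + (R3‖R_L) = 4052 Ω, so V_A = 37.1 × 4052/4442 = 33.84 V.
Then V_B = V_A × (R3‖R_L)/(R2 + R3‖R_L) = 33.84 × 1852/4052 = 15.5 V.

V ≈ 15.5 V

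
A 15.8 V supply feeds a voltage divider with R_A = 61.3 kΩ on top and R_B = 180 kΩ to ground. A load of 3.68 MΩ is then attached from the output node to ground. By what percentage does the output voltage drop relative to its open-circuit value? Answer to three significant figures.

The divider's output (Thévenin) resistance is R_A‖R_B = 45.73 kΩ.
Fractional drop under load = R_th/(R_th + R_L) = 45.73 / (45.73 + 3680) = 0.01227.
So the output falls by 1.23 %.

1.23 %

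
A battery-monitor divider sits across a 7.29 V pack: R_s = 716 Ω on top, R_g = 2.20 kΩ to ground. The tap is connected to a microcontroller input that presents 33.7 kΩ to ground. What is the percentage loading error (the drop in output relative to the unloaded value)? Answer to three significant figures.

1.58 %

The divider's output (Thévenin) resistance is R_s‖R_g = 540.2 Ω.
Fractional drop under load = R_th/(R_th + R_L) = 540.2 / (540.2 + 33700) = 0.01578.
So the output falls by 1.58 %.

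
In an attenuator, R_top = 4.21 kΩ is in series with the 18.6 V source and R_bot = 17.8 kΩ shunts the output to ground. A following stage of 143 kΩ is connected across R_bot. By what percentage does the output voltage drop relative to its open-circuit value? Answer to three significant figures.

2.33 %

The divider's output (Thévenin) resistance is R_top‖R_bot = 3.405 kΩ.
Fractional drop under load = R_th/(R_th + R_L) = 3.405 / (3.405 + 143) = 0.02326.
So the output falls by 2.33 %.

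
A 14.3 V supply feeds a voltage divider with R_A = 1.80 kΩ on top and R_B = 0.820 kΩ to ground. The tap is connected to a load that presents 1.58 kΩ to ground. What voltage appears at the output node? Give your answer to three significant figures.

The load sits in parallel with R_B: R_B‖R_L = (820 × 1580) / (820 + 1580) = 539.8 Ω.
V_out = 14.3 × 539.8 / (1800 + 539.8) = 14.3 × 539.8/2340 = 3.30 V.
(Unloaded it would have been 4.48 V.)

V_out ≈ 3.30 V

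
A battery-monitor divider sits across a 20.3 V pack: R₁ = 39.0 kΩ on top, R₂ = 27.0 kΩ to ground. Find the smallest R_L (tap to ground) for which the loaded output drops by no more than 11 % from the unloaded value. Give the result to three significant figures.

R_L(min) ≈ 129 kΩ

Output resistance R_th = R₁‖R₂ = (39.0 × 27.0)/66.00 = 15.95 kΩ.
The fractional drop is R_th/(R_th + R_L); requiring this ≤ 0.110 gives R_L ≥ R_th(1/0.110 − 1) = 15.95 × 8.091 = 129 kΩ.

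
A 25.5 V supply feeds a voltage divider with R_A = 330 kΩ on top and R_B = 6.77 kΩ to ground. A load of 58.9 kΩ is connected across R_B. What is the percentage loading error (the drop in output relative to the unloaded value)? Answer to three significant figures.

The divider's output (Thévenin) resistance is R_A‖R_B = 6.634 kΩ.
Fractional drop under load = R_th/(R_th + R_L) = 6.634 / (6.634 + 58.9) = 0.1012.
So the output falls by 10.1 %.

10.1 %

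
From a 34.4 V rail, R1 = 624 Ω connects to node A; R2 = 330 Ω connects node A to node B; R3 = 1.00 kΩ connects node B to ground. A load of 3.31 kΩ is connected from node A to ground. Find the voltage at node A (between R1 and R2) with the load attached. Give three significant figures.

Below node A the series string R2+R3 = 1330 Ω sits in parallel with the 3310 Ω load: 948.8 Ω.
V_A = 34.4 × 948.8/(624 + 948.8) = 20.8 V.

V ≈ 20.8 V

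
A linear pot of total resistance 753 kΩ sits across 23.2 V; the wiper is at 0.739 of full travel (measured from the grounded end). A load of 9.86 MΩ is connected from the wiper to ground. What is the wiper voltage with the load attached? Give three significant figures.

The wiper splits the pot into (1−α)R = 196.5 kΩ above and αR = 556.5 kΩ below.
Lower section ‖ load = 526.7 kΩ.
V_wiper = 23.2 × 526.7/(196.5 + 526.7) = 16.9 V.

V ≈ 16.9 V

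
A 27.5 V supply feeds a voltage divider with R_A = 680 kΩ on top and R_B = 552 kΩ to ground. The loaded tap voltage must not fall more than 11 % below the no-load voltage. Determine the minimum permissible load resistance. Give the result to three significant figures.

R_L(min) ≈ 2.47 MΩ

Output resistance R_th = R_A‖R_B = (680 × 552)/1232 = 304.7 kΩ.
The fractional drop is R_th/(R_th + R_L); requiring this ≤ 0.110 gives R_L ≥ R_th(1/0.110 − 1) = 304.7 × 8.091 = 2.47 MΩ.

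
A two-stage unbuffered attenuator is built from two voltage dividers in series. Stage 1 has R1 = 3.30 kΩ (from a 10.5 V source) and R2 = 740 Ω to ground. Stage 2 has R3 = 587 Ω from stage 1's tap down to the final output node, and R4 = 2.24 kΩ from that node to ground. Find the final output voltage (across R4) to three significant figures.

Stage 2 presents R3+R4 = 2827 Ω as a load on stage 1's tap.
Stage 1's lower leg becomes R2‖(R3+R4) = 586.5 Ω, so V_mid = 10.5 × 586.5/3886 = 1.584 V.
Stage 2 is itself unloaded: V_out = V_mid × R4/(R3+R4) = 1.584 × 2240/2827 = 1.26 V.

V_out ≈ 1.26 V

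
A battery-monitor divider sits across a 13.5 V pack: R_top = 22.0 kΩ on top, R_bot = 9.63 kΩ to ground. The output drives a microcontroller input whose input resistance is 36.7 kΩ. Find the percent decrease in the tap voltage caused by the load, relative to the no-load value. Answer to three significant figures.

15.4 %

The divider's output (Thévenin) resistance is R_top‖R_bot = 6.698 kΩ.
Fractional drop under load = R_th/(R_th + R_L) = 6.698 / (6.698 + 36.7) = 0.1543.
So the output falls by 15.4 %.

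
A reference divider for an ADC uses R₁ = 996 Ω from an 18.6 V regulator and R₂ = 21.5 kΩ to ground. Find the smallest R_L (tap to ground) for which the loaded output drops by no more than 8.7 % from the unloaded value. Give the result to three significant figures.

R_L(min) ≈ 9.99 kΩ

Output resistance R_th = R₁‖R₂ = (996 × 21500)/22500 = 951.9 Ω.
The fractional drop is R_th/(R_th + R_L); requiring this ≤ 0.0870 gives R_L ≥ R_th(1/0.0870 − 1) = 951.9 × 10.49 = 9.99 kΩ.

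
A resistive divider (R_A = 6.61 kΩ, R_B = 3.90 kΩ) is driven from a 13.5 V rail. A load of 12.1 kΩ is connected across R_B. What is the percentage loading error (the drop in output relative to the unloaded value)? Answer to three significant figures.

16.9 %

The divider's output (Thévenin) resistance is R_A‖R_B = 2.453 kΩ.
Fractional drop under load = R_th/(R_th + R_L) = 2.453 / (2.453 + 12.1) = 0.1685.
So the output falls by 16.9 %.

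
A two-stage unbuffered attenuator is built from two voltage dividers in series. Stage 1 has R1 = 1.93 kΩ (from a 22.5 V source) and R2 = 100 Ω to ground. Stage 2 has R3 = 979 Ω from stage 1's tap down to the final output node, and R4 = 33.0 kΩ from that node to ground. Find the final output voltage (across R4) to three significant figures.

Stage 2 presents R3+R4 = 33980 Ω as a load on stage 1's tap.
Stage 1's lower leg becomes R2‖(R3+R4) = 99.71 Ω, so V_mid = 22.5 × 99.71/2030 = 1.105 V.
Stage 2 is itself unloaded: V_out = V_mid × R4/(R3+R4) = 1.105 × 33000/33980 = 1.07 V.

V_out ≈ 1.07 V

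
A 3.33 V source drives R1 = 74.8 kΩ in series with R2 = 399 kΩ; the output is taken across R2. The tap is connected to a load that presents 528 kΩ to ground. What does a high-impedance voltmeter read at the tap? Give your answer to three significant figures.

The load sits in parallel with R2: R2‖R_L = (399 × 528) / (399 + 528) = 227.3 kΩ.
V_out = 3.33 × 227.3 / (74.8 + 227.3) = 3.33 × 227.3/302.1 = 2.51 V.

V_out ≈ 2.51 V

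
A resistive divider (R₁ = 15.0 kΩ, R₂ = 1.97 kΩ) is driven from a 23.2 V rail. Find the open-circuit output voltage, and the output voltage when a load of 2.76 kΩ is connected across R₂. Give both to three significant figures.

Unloaded: 2.69 V; loaded: 1.65 V

Open-circuit: V = 23.2 × 1.97/(15.0 + 1.97) = 2.69 V.
With the load, R₂ becomes R₂‖R_L = 1.150 kΩ, so V = 23.2 × 1.150/16.15 = 1.65 V.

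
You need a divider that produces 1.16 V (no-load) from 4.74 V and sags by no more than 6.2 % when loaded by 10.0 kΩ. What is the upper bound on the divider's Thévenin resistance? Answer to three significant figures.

Loading drop = R_th/(R_th + R_L) ≤ 0.0620, so R_th ≤ R_L · ε/(1−ε) = 10.0 kΩ × 0.0620/0.9380 = 661 Ω.

R_th ≤ 661 Ω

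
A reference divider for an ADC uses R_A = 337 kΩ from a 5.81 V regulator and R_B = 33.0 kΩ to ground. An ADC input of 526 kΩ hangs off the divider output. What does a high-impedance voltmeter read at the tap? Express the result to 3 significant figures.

The load sits in parallel with R_B: R_B‖R_L = (33.0 × 526) / (33.0 + 526) = 31.05 kΩ.
V_out = 5.81 × 31.05 / (337 + 31.05) = 5.81 × 31.05/368.1 = 0.490 V.
(Unloaded it would have been 0.518 V.)

V_out ≈ 0.490 V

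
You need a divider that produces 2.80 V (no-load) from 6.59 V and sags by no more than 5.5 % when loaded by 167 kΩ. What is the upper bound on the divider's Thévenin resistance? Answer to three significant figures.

R_th ≤ 9.72 kΩ

Loading drop = R_th/(R_th + R_L) ≤ 0.0550, so R_th ≤ R_L · ε/(1−ε) = 167 kΩ × 0.0550/0.9450 = 9.72 kΩ.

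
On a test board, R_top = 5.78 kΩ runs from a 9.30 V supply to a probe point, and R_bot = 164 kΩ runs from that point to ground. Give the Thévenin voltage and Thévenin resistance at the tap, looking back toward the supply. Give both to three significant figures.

V_th = 8.98 V, R_th = 5.58 kΩ

V_th is the open-circuit tap voltage: 9.30 × 164/(5.78 + 164) = 8.98 V.
With the supply zeroed, R_top and R_bot appear in parallel from the tap: R_th = R_top‖R_bot = (5.78 × 164)/169.8 = 5.58 kΩ.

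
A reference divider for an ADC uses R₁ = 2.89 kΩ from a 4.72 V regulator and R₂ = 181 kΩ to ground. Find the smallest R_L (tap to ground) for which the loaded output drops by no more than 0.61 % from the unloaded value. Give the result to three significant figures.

Output resistance R_th = R₁‖R₂ = (2.89 × 181)/183.9 = 2.845 kΩ.
The fractional drop is R_th/(R_th + R_L); requiring this ≤ 0.00610 gives R_L ≥ R_th(1/0.00610 − 1) = 2.845 × 162.9 = 463 kΩ.

R_L(min) ≈ 463 kΩ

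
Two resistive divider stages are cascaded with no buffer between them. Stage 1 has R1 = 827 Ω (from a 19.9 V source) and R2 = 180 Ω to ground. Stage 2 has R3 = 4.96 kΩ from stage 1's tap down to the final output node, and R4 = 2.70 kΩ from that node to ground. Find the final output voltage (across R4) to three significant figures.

V_out ≈ 1.23 V

Stage 2 presents R3+R4 = 7660 Ω as a load on stage 1's tap.
Stage 1's lower leg becomes R2‖(R3+R4) = 175.9 Ω, so V_mid = 19.9 × 175.9/1003 = 3.490 V.
Stage 2 is itself unloaded: V_out = V_mid × R4/(R3+R4) = 3.490 × 2700/7660 = 1.23 V.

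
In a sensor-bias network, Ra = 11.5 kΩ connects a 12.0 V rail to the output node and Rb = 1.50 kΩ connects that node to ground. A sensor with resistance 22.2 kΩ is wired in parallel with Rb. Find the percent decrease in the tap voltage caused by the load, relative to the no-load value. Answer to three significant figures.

5.64 %

The divider's output (Thévenin) resistance is Ra‖Rb = 1.327 kΩ.
Fractional drop under load = R_th/(R_th + R_L) = 1.327 / (1.327 + 22.2) = 0.05640.
So the output falls by 5.64 %.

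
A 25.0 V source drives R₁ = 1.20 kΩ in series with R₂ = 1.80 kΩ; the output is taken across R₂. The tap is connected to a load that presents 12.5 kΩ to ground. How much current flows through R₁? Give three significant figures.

R₂‖R_L = 1.573 kΩ, so the source sees R₁ + R₂‖R_L = 2.773 kΩ.
I = 25.0 V / 2.773 kΩ = 9.01 mA.

I ≈ 9.01 mA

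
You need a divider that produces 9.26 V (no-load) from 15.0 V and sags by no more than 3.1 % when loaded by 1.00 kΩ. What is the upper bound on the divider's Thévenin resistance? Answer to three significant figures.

R_th ≤ 32.0 Ω

Loading drop = R_th/(R_th + R_L) ≤ 0.0310, so R_th ≤ R_L · ε/(1−ε) = 1.00 kΩ × 0.0310/0.9690 = 32.0 Ω.
(Any R1, R2 with R2/(R1+R2) = 0.617 and R1‖R2 ≤ 32.0 Ω will meet the spec.)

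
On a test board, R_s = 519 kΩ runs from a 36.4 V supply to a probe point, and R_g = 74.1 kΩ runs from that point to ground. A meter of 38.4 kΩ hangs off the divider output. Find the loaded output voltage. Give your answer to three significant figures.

The load sits in parallel with R_g: R_g‖R_L = (74.1 × 38.4) / (74.1 + 38.4) = 25.29 kΩ.
V_out = 36.4 × 25.29 / (519 + 25.29) = 36.4 × 25.29/544.3 = 1.69 V.

V_out ≈ 1.69 V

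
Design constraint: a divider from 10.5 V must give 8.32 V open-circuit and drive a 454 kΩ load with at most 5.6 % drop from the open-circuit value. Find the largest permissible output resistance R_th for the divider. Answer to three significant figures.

Loading drop = R_th/(R_th + R_L) ≤ 0.0560, so R_th ≤ R_L · ε/(1−ε) = 454 kΩ × 0.0560/0.9440 = 26.9 kΩ.

R_th ≤ 26.9 kΩ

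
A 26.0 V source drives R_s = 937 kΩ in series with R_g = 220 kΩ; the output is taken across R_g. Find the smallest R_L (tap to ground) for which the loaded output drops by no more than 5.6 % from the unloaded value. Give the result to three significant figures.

R_L(min) ≈ 3.00 MΩ

Output resistance R_th = R_s‖R_g = (937 × 220)/1157 = 178.2 kΩ.
The fractional drop is R_th/(R_th + R_L); requiring this ≤ 0.0560 gives R_L ≥ R_th(1/0.0560 − 1) = 178.2 × 16.86 = 3.00 MΩ.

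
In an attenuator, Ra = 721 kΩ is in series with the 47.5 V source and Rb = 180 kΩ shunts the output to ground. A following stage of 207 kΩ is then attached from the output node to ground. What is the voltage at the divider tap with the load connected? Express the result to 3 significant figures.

V_out ≈ 5.60 V

The load sits in parallel with Rb: Rb‖R_L = (180 × 207) / (180 + 207) = 96.28 kΩ.
V_out = 47.5 × 96.28 / (721 + 96.28) = 47.5 × 96.28/817.3 = 5.60 V.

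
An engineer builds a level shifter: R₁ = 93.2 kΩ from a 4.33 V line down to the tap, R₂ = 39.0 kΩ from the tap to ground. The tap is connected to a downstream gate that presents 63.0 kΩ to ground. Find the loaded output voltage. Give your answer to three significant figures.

The load sits in parallel with R₂: R₂‖R_L = (39.0 × 63.0) / (39.0 + 63.0) = 24.09 kΩ.
V_out = 4.33 × 24.09 / (93.2 + 24.09) = 4.33 × 24.09/117.3 = 0.889 V.
(Unloaded it would have been 1.28 V.)

V_out ≈ 0.889 V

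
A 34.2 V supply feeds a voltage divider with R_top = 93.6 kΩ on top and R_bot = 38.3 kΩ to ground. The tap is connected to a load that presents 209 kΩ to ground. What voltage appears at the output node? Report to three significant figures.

V_out ≈ 8.79 V

The load sits in parallel with R_bot: R_bot‖R_L = (38.3 × 209) / (38.3 + 209) = 32.37 kΩ.
V_out = 34.2 × 32.37 / (93.6 + 32.37) = 34.2 × 32.37/126.0 = 8.79 V.
(Unloaded it would have been 9.93 V.)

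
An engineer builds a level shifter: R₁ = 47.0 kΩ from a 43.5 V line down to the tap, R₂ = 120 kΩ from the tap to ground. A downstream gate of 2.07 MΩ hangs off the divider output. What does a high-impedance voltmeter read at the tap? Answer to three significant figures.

V_out ≈ 30.8 V

The load sits in parallel with R₂: R₂‖R_L = (120 × 2070) / (120 + 2070) = 113.4 kΩ.
V_out = 43.5 × 113.4 / (47.0 + 113.4) = 43.5 × 113.4/160.4 = 30.8 V.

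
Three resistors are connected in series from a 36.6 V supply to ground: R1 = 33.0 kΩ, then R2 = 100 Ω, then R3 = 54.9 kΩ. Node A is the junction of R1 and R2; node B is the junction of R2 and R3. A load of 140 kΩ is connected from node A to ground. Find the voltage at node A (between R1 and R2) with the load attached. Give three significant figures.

V ≈ 19.9 V

Below node A the series string R2+R3 = 55000 Ω sits in parallel with the 140000 Ω load: 39490 Ω.
V_A = 36.6 × 39490/(33000 + 39490) = 19.9 V.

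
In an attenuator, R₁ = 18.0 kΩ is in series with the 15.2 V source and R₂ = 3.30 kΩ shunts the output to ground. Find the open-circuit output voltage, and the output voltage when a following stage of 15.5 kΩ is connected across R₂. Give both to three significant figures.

Unloaded: 2.35 V; loaded: 2.00 V

Open-circuit: V = 15.2 × 3.30/(18.0 + 3.30) = 2.35 V.
With the load, R₂ becomes R₂‖R_L = 2.721 kΩ, so V = 15.2 × 2.721/20.72 = 2.00 V.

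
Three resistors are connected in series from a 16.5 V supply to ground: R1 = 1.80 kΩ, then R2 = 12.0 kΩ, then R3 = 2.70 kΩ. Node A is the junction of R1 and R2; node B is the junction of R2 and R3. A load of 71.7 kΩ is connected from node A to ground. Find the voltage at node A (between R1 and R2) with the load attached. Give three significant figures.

V ≈ 14.4 V

Below node A the series string R2+R3 = 14.70 kΩ sits in parallel with the 71.7 kΩ load: 12.20 kΩ.
V_A = 16.5 × 12.20/(1.80 + 12.20) = 14.4 V.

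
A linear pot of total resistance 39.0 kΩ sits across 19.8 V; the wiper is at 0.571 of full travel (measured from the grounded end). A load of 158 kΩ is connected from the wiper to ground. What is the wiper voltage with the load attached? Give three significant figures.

V ≈ 10.7 V

The wiper splits the pot into (1−α)R = 16.73 kΩ above and αR = 22.27 kΩ below.
Lower section ‖ load = 19.52 kΩ.
V_wiper = 19.8 × 19.52/(16.73 + 19.52) = 10.7 V.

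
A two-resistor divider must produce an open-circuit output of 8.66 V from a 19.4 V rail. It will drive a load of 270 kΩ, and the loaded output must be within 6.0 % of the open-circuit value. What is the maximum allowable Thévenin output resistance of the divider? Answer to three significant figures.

R_th ≤ 17.2 kΩ

Loading drop = R_th/(R_th + R_L) ≤ 0.0600, so R_th ≤ R_L · ε/(1−ε) = 270 kΩ × 0.0600/0.9400 = 17.2 kΩ.
(Any R1, R2 with R2/(R1+R2) = 0.446 and R1‖R2 ≤ 17.2 kΩ will meet the spec.)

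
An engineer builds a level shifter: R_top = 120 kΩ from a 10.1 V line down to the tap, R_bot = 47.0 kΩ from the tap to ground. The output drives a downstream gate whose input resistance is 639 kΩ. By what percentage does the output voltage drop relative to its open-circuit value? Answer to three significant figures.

The divider's output (Thévenin) resistance is R_top‖R_bot = 33.77 kΩ.
Fractional drop under load = R_th/(R_th + R_L) = 33.77 / (33.77 + 639) = 0.05020.
So the output falls by 5.02 %.

5.02 %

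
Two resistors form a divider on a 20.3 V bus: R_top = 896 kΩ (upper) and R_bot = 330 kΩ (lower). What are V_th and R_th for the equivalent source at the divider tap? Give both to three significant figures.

V_th is the open-circuit tap voltage: 20.3 × 330/(896 + 330) = 5.46 V.
With the supply zeroed, R_top and R_bot appear in parallel from the tap: R_th = R_top‖R_bot = (896 × 330)/1226 = 241 kΩ.

V_th = 5.46 V, R_th = 241 kΩ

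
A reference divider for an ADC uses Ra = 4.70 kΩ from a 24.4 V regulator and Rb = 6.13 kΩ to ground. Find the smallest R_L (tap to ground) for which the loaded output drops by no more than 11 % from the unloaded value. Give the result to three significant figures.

Output resistance R_th = Ra‖Rb = (4.70 × 6.13)/10.83 = 2.660 kΩ.
The fractional drop is R_th/(R_th + R_L); requiring this ≤ 0.110 gives R_L ≥ R_th(1/0.110 − 1) = 2.660 × 8.091 = 21.5 kΩ.

R_L(min) ≈ 21.5 kΩ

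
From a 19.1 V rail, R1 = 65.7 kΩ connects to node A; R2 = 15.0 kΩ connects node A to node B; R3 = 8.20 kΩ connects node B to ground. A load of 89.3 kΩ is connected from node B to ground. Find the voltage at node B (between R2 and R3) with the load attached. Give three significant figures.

At node B, R3 is in parallel with the load: R3‖R_L = 7.510 kΩ.
Below node A the resistance is R2 + (R3‖R_L) = 22.51 kΩ, so V_A = 19.1 × 22.51/88.21 = 4.874 V.
Then V_B = V_A × (R3‖R_L)/(R2 + R3‖R_L) = 4.874 × 7.510/22.51 = 1.63 V.

V ≈ 1.63 V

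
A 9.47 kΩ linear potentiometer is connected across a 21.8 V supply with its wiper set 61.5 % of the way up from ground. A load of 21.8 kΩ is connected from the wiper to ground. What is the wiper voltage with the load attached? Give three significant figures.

The wiper splits the pot into (1−α)R = 3.646 kΩ above and αR = 5.824 kΩ below.
Lower section ‖ load = 4.596 kΩ.
V_wiper = 21.8 × 4.596/(3.646 + 4.596) = 12.2 V.

V ≈ 12.2 V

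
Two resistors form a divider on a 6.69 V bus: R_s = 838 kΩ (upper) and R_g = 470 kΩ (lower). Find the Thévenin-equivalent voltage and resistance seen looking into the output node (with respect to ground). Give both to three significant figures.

V_th = 2.40 V, R_th = 301 kΩ

V_th is the open-circuit tap voltage: 6.69 × 470/(838 + 470) = 2.40 V.
With the supply zeroed, R_s and R_g appear in parallel from the tap: R_th = R_s‖R_g = (838 × 470)/1308 = 301 kΩ.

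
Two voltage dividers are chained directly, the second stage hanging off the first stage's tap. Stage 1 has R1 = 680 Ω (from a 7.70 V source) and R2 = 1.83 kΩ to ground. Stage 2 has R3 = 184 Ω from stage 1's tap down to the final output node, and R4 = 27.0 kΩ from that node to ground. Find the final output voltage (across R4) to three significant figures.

V_out ≈ 5.48 V

Stage 2 presents R3+R4 = 27180 Ω as a load on stage 1's tap.
Stage 1's lower leg becomes R2‖(R3+R4) = 1715 Ω, so V_mid = 7.70 × 1715/2395 = 5.513 V.
Stage 2 is itself unloaded: V_out = V_mid × R4/(R3+R4) = 5.513 × 27000/27180 = 5.48 V.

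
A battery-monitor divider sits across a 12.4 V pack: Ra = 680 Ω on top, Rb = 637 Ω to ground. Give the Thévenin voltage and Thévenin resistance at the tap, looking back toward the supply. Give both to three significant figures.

V_th = 6.00 V, R_th = 329 Ω

V_th is the open-circuit tap voltage: 12.4 × 637/(680 + 637) = 6.00 V.
With the supply zeroed, Ra and Rb appear in parallel from the tap: R_th = Ra‖Rb = (680 × 637)/1317 = 329 Ω.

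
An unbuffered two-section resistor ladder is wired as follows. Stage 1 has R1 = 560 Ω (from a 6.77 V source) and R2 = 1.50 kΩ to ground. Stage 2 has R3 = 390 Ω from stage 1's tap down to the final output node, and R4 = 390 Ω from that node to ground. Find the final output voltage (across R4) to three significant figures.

Stage 2 presents R3+R4 = 780.0 Ω as a load on stage 1's tap.
Stage 1's lower leg becomes R2‖(R3+R4) = 513.2 Ω, so V_mid = 6.77 × 513.2/1073 = 3.237 V.
Stage 2 is itself unloaded: V_out = V_mid × R4/(R3+R4) = 3.237 × 390/780.0 = 1.62 V.

V_out ≈ 1.62 V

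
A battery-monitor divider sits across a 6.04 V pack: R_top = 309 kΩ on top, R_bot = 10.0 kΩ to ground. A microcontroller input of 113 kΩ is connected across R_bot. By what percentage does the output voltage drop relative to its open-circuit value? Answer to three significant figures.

The divider's output (Thévenin) resistance is R_top‖R_bot = 9.687 kΩ.
Fractional drop under load = R_th/(R_th + R_L) = 9.687 / (9.687 + 113) = 0.07895.
So the output falls by 7.90 %.

7.90 %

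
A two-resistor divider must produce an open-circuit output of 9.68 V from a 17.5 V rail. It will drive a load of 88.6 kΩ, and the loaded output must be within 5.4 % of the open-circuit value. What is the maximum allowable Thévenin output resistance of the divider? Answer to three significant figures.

R_th ≤ 5.06 kΩ

Loading drop = R_th/(R_th + R_L) ≤ 0.0540, so R_th ≤ R_L · ε/(1−ε) = 88.6 kΩ × 0.0540/0.9460 = 5.06 kΩ.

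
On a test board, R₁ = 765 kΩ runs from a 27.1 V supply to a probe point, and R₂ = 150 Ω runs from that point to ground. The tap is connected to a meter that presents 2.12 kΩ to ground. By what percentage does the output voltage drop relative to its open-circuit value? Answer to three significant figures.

The divider's output (Thévenin) resistance is R₁‖R₂ = 150.0 Ω.
Fractional drop under load = R_th/(R_th + R_L) = 150.0 / (150.0 + 2120) = 0.06607.
So the output falls by 6.61 %.

6.61 %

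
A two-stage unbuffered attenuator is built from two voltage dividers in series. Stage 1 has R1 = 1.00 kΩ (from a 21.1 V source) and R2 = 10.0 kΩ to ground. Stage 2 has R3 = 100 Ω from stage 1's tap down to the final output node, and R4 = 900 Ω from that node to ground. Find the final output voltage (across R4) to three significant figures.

Stage 2 presents R3+R4 = 1000 Ω as a load on stage 1's tap.
Stage 1's lower leg becomes R2‖(R3+R4) = 909.1 Ω, so V_mid = 21.1 × 909.1/1909 = 10.05 V.
Stage 2 is itself unloaded: V_out = V_mid × R4/(R3+R4) = 10.05 × 900/1000 = 9.04 V.

V_out ≈ 9.04 V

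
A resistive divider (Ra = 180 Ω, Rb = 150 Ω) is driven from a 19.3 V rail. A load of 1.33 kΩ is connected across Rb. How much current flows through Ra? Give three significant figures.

I ≈ 61.3 mA

Rb‖R_L = 134.8 Ω, so the source sees Ra + Rb‖R_L = 314.8 Ω.
I = 19.3 V / 314.8 Ω = 61.3 mA.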